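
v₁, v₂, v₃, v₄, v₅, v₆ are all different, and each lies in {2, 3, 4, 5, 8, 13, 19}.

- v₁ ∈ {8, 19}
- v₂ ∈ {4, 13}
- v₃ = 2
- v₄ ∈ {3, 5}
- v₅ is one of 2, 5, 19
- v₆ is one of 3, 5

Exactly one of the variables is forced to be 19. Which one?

v₃ has just one choice, so v₃ = 2. So v₅ can't be 2.
v₄ and v₆ share exactly the 2 values {3, 5}; by pigeonhole those values go to them, so strike 3, 5 from v₅.
So 19 goes to v₅.

v₅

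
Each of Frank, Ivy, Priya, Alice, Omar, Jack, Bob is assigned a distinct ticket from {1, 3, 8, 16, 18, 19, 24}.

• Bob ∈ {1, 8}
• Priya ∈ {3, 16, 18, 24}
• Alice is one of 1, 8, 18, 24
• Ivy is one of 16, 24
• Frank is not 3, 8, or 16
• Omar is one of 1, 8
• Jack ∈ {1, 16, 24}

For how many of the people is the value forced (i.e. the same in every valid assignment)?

3

The 7 variables together cover exactly {1, 3, 8, 16, 18, 19, 24} — 7 values for 7 variables — and 3 appears only in Priya's list, so Priya = 3.
Among the 6 still-open variables, 19 fits only Frank (and all 6 values in {1, 8, 16, 18, 19, 24} must be used), so Frank = 19.
Among the 5 still-open variables, 18 fits only Alice (and all 5 values in {1, 8, 16, 18, 24} must be used), so Alice = 18.
Omar and Bob between them cover only {1, 8} — a naked pair. Remove those values from Jack.
Determined: Frank=19, Priya=3, Alice=18. The other people each still have more than one consistent value. That makes 3.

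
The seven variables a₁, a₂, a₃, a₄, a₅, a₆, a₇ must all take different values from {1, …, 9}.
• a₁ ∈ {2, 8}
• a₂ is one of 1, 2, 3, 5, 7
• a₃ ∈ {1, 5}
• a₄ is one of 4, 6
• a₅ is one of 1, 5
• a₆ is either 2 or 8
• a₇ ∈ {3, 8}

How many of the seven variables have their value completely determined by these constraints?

The 2 variables a₁ and a₆ are confined to {2, 8}, which locks those values in; drop them from a₂, a₇.
That leaves a₇ = 3. Eliminate 3 elsewhere: a₂.
a₃ and a₅ between them cover only {1, 5} — a naked pair. Remove those values from a₂.
a₂'s domain is down to {7}, so a₂ = 7.
Determined: a₂=7, a₇=3. The other variables each still have more than one consistent value. That makes 2.

2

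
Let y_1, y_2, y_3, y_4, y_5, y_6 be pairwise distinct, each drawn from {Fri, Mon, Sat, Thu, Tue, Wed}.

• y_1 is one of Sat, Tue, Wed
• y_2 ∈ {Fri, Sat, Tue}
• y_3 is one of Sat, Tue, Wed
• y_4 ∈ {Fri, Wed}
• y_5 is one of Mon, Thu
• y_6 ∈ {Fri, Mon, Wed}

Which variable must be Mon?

The 6 variables draw from only 6 values {Fri, Mon, Sat, Thu, Tue, Wed}, so each is used; only y_5 can be Thu, hence y_5 = Thu.
Among the 5 still-open variables, Mon fits only y_6 (and all 5 values in {Fri, Mon, Sat, Tue, Wed} must be used), so y_6 = Mon.

y_6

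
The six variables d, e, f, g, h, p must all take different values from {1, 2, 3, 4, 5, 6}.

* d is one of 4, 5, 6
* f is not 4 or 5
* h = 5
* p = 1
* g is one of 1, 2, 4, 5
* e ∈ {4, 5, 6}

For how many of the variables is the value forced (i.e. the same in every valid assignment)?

h must be 5 (only option left). So d, e, g can't be 5.
p has just one choice, so p = 1. So f, g can't be 1.
The 4 still-open variables together cover exactly {2, 3, 4, 6} — 4 values for 4 variables — and 3 appears only in f's list, so f = 3.
Among the 3 still-open variables, 2 fits only g (and all 3 values in {2, 4, 6} must be used), so g = 2.
Determined: f=3, g=2, h=5, p=1. The other variables each still have more than one consistent value. That makes 4.

4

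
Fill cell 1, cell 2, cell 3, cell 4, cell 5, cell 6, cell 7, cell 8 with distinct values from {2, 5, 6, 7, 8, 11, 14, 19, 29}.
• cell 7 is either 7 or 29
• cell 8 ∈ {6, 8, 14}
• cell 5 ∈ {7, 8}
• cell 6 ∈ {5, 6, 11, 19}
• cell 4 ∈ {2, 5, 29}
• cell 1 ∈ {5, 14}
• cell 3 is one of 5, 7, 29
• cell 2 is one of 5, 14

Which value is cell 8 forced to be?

The 2 variables cell 1 and cell 2 are confined to {5, 14}, which locks those values in; drop them from cell 3, cell 4, cell 6, cell 8.
cell 3 and cell 7 between them cover only {7, 29} — a naked pair. Remove those values from cell 4, cell 5.
That leaves cell 4 = 2.
cell 5 has just one choice, so cell 5 = 8. Remove 8 from cell 8.
So cell 8 = 6.

6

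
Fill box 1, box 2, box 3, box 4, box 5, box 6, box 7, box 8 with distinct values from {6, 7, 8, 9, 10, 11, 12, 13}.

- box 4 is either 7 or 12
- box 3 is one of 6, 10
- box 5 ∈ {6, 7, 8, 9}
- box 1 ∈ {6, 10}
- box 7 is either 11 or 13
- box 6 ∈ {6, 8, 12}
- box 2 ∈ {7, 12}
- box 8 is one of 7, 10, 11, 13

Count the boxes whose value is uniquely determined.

Among the 8 variables, 9 fits only box 5 (and all 8 values in {6, 7, 8, 9, 10, 11, 12, 13} must be used), so box 5 = 9.
The 7 still-open variables draw from only 7 values {6, 7, 8, 10, 11, 12, 13}, so each is used; only box 6 can be 8, hence box 6 = 8.
box 1 and box 3 share exactly the 2 values {6, 10}; by pigeonhole those values go to them, so strike 6, 10 from box 8.
box 2 and box 4 between them cover only {7, 12} — a naked pair. Remove those values from box 8.
Determined: box 5=9, box 6=8. The other boxes each still have more than one consistent value. That makes 2.

2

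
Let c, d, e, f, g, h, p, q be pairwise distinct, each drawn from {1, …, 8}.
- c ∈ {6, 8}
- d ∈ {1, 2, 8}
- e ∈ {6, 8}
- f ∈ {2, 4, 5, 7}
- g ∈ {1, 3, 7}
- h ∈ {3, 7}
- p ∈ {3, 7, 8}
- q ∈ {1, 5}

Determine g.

Among the 8 variables, 4 fits only f (and all 8 values in {1, 2, 3, 4, 5, 6, 7, 8} must be used), so f = 4.
Among the 7 still-open variables, 2 fits only d (and all 7 values in {1, 2, 3, 5, 6, 7, 8} must be used), so d = 2.
The 6 still-open variables together cover exactly {1, 3, 5, 6, 7, 8} — 6 values for 6 variables — and 5 appears only in q's list, so q = 5.
The 5 still-open variables draw from only 5 values {1, 3, 6, 7, 8}, so each is used; only g can be 1, hence g = 1.

1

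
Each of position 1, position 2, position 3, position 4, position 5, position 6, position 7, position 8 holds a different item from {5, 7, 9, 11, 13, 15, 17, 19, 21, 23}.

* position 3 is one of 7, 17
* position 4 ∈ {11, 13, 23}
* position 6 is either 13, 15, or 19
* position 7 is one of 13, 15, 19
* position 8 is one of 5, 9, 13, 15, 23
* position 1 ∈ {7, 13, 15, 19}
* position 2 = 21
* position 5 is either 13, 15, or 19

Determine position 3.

position 2 must be 21 (only option left).
The 3 variables position 5, position 6, position 7 are confined to {13, 15, 19}, which locks those values in; drop them from position 1, position 4, position 8.
position 1 must be 7 (only option left). Strike 7 from position 3.
So position 3 = 17.

17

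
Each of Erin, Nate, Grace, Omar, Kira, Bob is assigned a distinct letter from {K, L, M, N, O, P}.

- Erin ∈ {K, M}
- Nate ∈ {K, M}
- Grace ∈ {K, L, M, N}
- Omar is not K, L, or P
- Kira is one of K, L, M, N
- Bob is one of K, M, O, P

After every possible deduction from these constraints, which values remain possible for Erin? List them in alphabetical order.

Among the 6 variables, P fits only Bob (and all 6 values in {K, L, M, N, O, P} must be used), so Bob = P.
The 5 still-open variables together cover exactly {K, L, M, N, O} — 5 values for 5 variables — and O appears only in Omar's list, so Omar = O.
Erin and Nate share exactly the 2 values {K, M}; by pigeonhole those values go to them, so strike K, M from Grace, Kira.
No further eliminations apply; Erin can still be any of K, M.

K, M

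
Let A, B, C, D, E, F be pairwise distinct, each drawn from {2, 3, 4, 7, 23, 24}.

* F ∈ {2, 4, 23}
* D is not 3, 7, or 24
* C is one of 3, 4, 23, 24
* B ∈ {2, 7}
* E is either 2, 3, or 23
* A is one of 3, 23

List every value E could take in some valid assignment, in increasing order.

2, 3, 23

Among the 6 variables, 7 fits only B (and all 6 values in {2, 3, 4, 7, 23, 24} must be used), so B = 7.
Among the 5 still-open variables, 24 fits only C (and all 5 values in {2, 3, 4, 23, 24} must be used), so C = 24.
No further eliminations apply; E can still be any of 2, 3, 23.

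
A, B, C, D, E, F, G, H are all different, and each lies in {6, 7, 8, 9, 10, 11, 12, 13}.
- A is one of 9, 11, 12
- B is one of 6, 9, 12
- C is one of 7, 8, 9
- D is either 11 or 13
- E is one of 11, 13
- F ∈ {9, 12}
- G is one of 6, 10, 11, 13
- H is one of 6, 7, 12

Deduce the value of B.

The 8 variables together cover exactly {6, 7, 8, 9, 10, 11, 12, 13} — 8 values for 8 variables — and 8 appears only in C's list, so C = 8.
The 7 still-open variables together cover exactly {6, 7, 9, 10, 11, 12, 13} — 7 values for 7 variables — and 7 appears only in H's list, so H = 7.
The 6 still-open variables together cover exactly {6, 9, 10, 11, 12, 13} — 6 values for 6 variables — and 10 appears only in G's list, so G = 10.
The 5 still-open variables together cover exactly {6, 9, 11, 12, 13} — 5 values for 5 variables — and 6 appears only in B's list, so B = 6.

6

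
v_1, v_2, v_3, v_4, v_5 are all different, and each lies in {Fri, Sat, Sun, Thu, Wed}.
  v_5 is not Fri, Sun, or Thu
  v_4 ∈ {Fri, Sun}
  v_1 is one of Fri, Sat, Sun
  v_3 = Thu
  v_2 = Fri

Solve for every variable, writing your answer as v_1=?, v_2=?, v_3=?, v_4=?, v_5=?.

v_2 must be Fri (only option left). Strike Fri from v_1, v_4.
v_3 must be Thu (only option left).
v_4's domain is down to {Sun}, so v_4 = Sun. Strike Sun from v_1.
v_1 has just one choice, so v_1 = Sat. Eliminate Sat elsewhere: v_5.
v_5 must be Wed (only option left).

v_1=Sat, v_2=Fri, v_3=Thu, v_4=Sun, v_5=Wed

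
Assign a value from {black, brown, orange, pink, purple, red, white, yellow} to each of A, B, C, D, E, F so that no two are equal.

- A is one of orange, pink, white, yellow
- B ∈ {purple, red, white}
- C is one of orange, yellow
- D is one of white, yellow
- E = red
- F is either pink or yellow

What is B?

E must be red (only option left). Remove red from B.
Among the 5 still-open variables, purple fits only B (and all 5 values in {orange, pink, purple, white, yellow} must be used), so B = purple.

purple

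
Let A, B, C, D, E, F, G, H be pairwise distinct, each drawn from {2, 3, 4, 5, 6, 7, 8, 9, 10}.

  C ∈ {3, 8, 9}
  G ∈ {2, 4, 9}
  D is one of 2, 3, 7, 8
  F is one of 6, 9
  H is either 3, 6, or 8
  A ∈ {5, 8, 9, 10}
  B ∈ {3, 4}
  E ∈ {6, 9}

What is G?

2

E and F share exactly the 2 values {6, 9}; by pigeonhole those values go to them, so strike 6, 9 from A, C, G, H.
C and H share exactly the 2 values {3, 8}; by pigeonhole those values go to them, so strike 3, 8 from A, B, D.
B's domain is down to {4}, so B = 4. Eliminate 4 elsewhere: G.
So G = 2.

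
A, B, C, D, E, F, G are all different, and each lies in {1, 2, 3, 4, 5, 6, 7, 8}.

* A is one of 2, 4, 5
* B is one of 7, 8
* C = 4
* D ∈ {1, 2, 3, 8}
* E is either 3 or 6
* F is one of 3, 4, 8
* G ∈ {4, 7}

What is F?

C has just one choice, so C = 4. Strike 4 from A, F, G.
G has just one choice, so G = 7. So B can't be 7.
B has just one choice, so B = 8. Eliminate 8 elsewhere: D, F.
So F = 3.

3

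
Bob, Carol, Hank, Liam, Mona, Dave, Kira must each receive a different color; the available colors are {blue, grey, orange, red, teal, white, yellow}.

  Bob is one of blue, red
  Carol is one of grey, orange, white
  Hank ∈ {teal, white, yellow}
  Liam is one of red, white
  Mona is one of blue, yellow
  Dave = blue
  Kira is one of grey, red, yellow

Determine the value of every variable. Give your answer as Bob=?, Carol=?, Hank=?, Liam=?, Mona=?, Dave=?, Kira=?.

Dave must be blue (only option left). Eliminate blue elsewhere: Bob, Mona.
That leaves Bob = red. Remove red from Liam, Kira.
Liam's domain is down to {white}, so Liam = white. So Carol, Hank can't be white.
Mona must be yellow (only option left). Remove yellow from Hank, Kira.
Kira has just one choice, so Kira = grey. Remove grey from Carol.
Carol's domain is down to {orange}, so Carol = orange.
That leaves Hank = teal.

Bob=red, Carol=orange, Hank=teal, Liam=white, Mona=yellow, Dave=blue, Kira=grey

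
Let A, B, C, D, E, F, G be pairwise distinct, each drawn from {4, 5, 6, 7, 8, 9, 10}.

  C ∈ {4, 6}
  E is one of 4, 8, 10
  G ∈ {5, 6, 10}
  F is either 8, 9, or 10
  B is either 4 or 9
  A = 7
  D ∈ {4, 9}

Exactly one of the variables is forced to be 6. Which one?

A's domain is down to {7}, so A = 7.
Among the 6 still-open variables, 5 fits only G (and all 6 values in {4, 5, 6, 8, 9, 10} must be used), so G = 5.
Among the 5 still-open variables, 6 fits only C (and all 5 values in {4, 6, 8, 9, 10} must be used), so C = 6.

C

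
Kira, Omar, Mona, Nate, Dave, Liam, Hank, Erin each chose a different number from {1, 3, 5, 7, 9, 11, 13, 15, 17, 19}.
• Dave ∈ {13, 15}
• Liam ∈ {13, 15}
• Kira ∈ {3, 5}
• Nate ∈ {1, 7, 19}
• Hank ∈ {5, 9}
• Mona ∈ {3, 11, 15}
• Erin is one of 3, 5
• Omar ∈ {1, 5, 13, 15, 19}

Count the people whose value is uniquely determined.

Kira and Erin share exactly the 2 values {3, 5}; by pigeonhole those values go to them, so strike 3, 5 from Omar, Mona, Hank.
That leaves Hank = 9.
Dave and Liam share exactly the 2 values {13, 15}; by pigeonhole those values go to them, so strike 13, 15 from Omar, Mona.
Mona's domain is down to {11}, so Mona = 11.
Determined: Mona=11, Hank=9. The other people each still have more than one consistent value. That makes 2.

2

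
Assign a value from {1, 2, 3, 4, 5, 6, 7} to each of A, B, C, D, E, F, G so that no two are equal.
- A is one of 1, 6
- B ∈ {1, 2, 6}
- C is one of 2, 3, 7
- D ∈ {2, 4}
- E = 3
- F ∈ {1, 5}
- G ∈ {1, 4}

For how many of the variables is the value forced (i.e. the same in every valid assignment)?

3

E must be 3 (only option left). Eliminate 3 elsewhere: C.
Among the 6 still-open variables, 5 fits only F (and all 6 values in {1, 2, 4, 5, 6, 7} must be used), so F = 5.
The 5 still-open variables together cover exactly {1, 2, 4, 6, 7} — 5 values for 5 variables — and 7 appears only in C's list, so C = 7.
Determined: C=7, E=3, F=5. The other variables each still have more than one consistent value. That makes 3.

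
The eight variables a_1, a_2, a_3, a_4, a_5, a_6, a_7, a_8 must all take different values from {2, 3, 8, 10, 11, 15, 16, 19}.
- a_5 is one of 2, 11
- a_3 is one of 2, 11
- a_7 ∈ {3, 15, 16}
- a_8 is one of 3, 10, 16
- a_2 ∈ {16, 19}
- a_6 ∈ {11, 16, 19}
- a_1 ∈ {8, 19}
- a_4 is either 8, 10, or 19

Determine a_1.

8

The 8 variables draw from only 8 values {2, 3, 8, 10, 11, 15, 16, 19}, so each is used; only a_7 can be 15, hence a_7 = 15.
Among the 7 still-open variables, 3 fits only a_8 (and all 7 values in {2, 3, 8, 10, 11, 16, 19} must be used), so a_8 = 3.
The 6 still-open variables draw from only 6 values {2, 8, 10, 11, 16, 19}, so each is used; only a_4 can be 10, hence a_4 = 10.
The 5 still-open variables together cover exactly {2, 8, 11, 16, 19} — 5 values for 5 variables — and 8 appears only in a_1's list, so a_1 = 8.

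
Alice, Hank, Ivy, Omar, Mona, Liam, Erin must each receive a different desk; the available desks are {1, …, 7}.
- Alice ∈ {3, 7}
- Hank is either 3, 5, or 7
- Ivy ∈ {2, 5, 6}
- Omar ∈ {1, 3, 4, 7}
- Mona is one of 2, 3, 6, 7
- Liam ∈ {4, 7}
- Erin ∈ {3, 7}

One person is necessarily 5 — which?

The 7 variables draw from only 7 values {1, 2, 3, 4, 5, 6, 7}, so each is used; only Omar can be 1, hence Omar = 1.
The 6 still-open variables together cover exactly {2, 3, 4, 5, 6, 7} — 6 values for 6 variables — and 4 appears only in Liam's list, so Liam = 4.
Alice and Erin between them cover only {3, 7} — a naked pair. Remove those values from Hank, Mona.
So 5 goes to Hank.

Hank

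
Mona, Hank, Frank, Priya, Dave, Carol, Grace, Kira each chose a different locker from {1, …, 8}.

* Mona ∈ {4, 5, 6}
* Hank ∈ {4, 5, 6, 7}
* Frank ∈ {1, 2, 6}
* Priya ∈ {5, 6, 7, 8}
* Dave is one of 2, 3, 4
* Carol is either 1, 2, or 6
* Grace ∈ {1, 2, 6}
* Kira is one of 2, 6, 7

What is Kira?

The 8 variables draw from only 8 values {1, 2, 3, 4, 5, 6, 7, 8}, so each is used; only Dave can be 3, hence Dave = 3.
Among the 7 still-open variables, 8 fits only Priya (and all 7 values in {1, 2, 4, 5, 6, 7, 8} must be used), so Priya = 8.
Frank, Carol, Grace between them cover only {1, 2, 6} — a naked triple. Remove those values from Mona, Hank, Kira.
So Kira = 7.

7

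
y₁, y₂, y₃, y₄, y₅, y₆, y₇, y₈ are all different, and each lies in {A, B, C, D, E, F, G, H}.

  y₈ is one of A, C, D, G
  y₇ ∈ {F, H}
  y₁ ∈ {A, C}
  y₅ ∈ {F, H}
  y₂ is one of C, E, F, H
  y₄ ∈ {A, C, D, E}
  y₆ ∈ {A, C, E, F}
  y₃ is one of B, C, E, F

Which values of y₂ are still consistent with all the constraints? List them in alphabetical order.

The 8 variables draw from only 8 values {A, B, C, D, E, F, G, H}, so each is used; only y₃ can be B, hence y₃ = B.
The 7 still-open variables draw from only 7 values {A, C, D, E, F, G, H}, so each is used; only y₈ can be G, hence y₈ = G.
The 6 still-open variables draw from only 6 values {A, C, D, E, F, H}, so each is used; only y₄ can be D, hence y₄ = D.
y₅ and y₇ between them cover only {F, H} — a naked pair. Remove those values from y₂, y₆.
No further eliminations apply; y₂ can still be any of C, E.

C, E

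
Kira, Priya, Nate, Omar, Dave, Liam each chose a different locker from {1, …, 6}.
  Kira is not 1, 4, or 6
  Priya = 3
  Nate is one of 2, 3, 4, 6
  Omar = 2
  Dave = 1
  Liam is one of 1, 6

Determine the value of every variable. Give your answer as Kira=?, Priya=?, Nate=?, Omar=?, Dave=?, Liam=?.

Kira=5, Priya=3, Nate=4, Omar=2, Dave=1, Liam=6

Priya's domain is down to {3}, so Priya = 3. Eliminate 3 elsewhere: Kira, Nate.
That leaves Omar = 2. Eliminate 2 elsewhere: Kira, Nate.
Dave's domain is down to {1}, so Dave = 1. So Liam can't be 1.
That leaves Liam = 6. So Nate can't be 6.
Kira has just one choice, so Kira = 5.
Nate has just one choice, so Nate = 4.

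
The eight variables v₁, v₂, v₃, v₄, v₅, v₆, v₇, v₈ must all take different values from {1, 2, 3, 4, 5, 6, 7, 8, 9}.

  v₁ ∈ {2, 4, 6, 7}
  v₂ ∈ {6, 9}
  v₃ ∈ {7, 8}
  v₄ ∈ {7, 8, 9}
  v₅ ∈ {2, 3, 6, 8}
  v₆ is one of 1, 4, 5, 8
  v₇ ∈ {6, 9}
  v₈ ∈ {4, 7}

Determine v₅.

3

v₂ and v₇ between them cover only {6, 9} — a naked pair. Remove those values from v₁, v₄, v₅.
The 2 variables v₃ and v₄ are confined to {7, 8}, which locks those values in; drop them from v₁, v₅, v₆, v₈.
v₈'s domain is down to {4}, so v₈ = 4. Remove 4 from v₁, v₆.
v₁ has just one choice, so v₁ = 2. Eliminate 2 elsewhere: v₅.
So v₅ = 3.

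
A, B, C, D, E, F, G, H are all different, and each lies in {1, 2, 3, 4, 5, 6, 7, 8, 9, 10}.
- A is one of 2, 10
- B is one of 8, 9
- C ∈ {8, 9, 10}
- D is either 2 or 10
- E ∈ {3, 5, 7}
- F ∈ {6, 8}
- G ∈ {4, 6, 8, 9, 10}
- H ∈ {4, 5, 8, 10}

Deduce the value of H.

5

A and D share exactly the 2 values {2, 10}; by pigeonhole those values go to them, so strike 2, 10 from C, G, H.
B and C between them cover only {8, 9} — a naked pair. Remove those values from F, G, H.
F must be 6 (only option left). Eliminate 6 elsewhere: G.
G's domain is down to {4}, so G = 4. So H can't be 4.
So H = 5.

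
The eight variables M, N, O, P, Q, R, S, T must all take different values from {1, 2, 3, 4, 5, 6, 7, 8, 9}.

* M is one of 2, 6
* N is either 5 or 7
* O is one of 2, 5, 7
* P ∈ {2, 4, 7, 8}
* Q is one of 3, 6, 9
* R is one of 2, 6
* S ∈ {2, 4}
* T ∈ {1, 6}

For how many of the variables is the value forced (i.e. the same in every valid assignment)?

3

M and R between them cover only {2, 6} — a naked pair. Remove those values from O, P, Q, S, T.
That leaves S = 4. Strike 4 from P.
That leaves T = 1.
The 2 variables N and O are confined to {5, 7}, which locks those values in; drop them from P.
P must be 8 (only option left).
Determined: P=8, S=4, T=1. The other variables each still have more than one consistent value. That makes 3.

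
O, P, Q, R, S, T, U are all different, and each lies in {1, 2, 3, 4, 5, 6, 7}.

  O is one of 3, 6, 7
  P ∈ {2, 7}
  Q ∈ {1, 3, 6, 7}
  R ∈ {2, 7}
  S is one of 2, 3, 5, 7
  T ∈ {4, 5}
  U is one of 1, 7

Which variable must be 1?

U

Among the 7 variables, 4 fits only T (and all 7 values in {1, 2, 3, 4, 5, 6, 7} must be used), so T = 4.
The 6 still-open variables draw from only 6 values {1, 2, 3, 5, 6, 7}, so each is used; only S can be 5, hence S = 5.
P and R between them cover only {2, 7} — a naked pair. Remove those values from O, Q, U.
So 1 goes to U.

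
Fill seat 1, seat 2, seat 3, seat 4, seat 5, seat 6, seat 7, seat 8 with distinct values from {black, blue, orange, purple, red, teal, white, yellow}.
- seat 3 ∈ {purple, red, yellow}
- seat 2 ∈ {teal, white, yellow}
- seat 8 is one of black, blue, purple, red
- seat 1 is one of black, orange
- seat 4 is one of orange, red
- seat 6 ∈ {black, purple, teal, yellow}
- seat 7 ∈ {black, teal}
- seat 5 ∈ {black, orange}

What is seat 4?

Among the 8 variables, blue fits only seat 8 (and all 8 values in {black, blue, orange, purple, red, teal, white, yellow} must be used), so seat 8 = blue.
Among the 7 still-open variables, white fits only seat 2 (and all 7 values in {black, orange, purple, red, teal, white, yellow} must be used), so seat 2 = white.
seat 1 and seat 5 between them cover only {black, orange} — a naked pair. Remove those values from seat 4, seat 6, seat 7.
So seat 4 = red.

red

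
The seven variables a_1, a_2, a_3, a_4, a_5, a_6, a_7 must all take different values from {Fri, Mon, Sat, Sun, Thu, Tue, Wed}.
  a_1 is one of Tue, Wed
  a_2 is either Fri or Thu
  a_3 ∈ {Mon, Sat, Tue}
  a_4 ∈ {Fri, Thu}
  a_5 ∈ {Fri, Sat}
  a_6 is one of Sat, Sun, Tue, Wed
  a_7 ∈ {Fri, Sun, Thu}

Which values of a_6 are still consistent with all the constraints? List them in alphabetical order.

The 7 variables together cover exactly {Fri, Mon, Sat, Sun, Thu, Tue, Wed} — 7 values for 7 variables — and Mon appears only in a_3's list, so a_3 = Mon.
The 2 variables a_2 and a_4 are confined to {Fri, Thu}, which locks those values in; drop them from a_5, a_7.
a_5 must be Sat (only option left). So a_6 can't be Sat.
That leaves a_7 = Sun. Eliminate Sun elsewhere: a_6.
No further eliminations apply; a_6 can still be any of Tue, Wed.

Tue, Wed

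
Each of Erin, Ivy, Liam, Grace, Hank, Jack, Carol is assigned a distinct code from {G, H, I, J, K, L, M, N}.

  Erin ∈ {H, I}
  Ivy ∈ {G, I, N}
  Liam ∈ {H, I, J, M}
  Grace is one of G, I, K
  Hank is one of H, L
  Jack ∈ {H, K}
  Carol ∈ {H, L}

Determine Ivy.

N

The 2 variables Hank and Carol are confined to {H, L}, which locks those values in; drop them from Erin, Liam, Jack.
Erin's domain is down to {I}, so Erin = I. Strike I from Ivy, Liam, Grace.
Jack must be K (only option left). Remove K from Grace.
Grace's domain is down to {G}, so Grace = G. So Ivy can't be G.
So Ivy = N.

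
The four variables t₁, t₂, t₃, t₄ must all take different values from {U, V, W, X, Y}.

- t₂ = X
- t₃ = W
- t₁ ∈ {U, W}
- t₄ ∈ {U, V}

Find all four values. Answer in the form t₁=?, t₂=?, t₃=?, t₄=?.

t₂'s domain is down to {X}, so t₂ = X.
That leaves t₃ = W. Remove W from t₁.
t₁'s domain is down to {U}, so t₁ = U. So t₄ can't be U.
t₄ must be V (only option left).

t₁=U, t₂=X, t₃=W, t₄=V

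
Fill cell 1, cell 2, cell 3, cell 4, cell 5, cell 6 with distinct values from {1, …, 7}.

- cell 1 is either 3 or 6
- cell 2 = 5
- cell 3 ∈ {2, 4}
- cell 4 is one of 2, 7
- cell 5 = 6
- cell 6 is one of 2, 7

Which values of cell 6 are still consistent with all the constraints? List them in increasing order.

cell 2's domain is down to {5}, so cell 2 = 5.
cell 5 must be 6 (only option left). Strike 6 from cell 1.
That leaves cell 1 = 3.
The 3 still-open variables together cover exactly {2, 4, 7} — 3 values for 3 variables — and 4 appears only in cell 3's list, so cell 3 = 4.
No further eliminations apply; cell 6 can still be any of 2, 7.

2, 7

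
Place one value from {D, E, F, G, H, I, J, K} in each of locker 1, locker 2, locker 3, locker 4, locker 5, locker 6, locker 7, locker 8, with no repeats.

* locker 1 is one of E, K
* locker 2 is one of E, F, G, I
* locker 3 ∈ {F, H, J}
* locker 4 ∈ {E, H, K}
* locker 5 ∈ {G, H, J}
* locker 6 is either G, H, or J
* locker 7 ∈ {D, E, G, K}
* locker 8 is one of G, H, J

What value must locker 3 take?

Among the 8 variables, D fits only locker 7 (and all 8 values in {D, E, F, G, H, I, J, K} must be used), so locker 7 = D.
The 7 still-open variables together cover exactly {E, F, G, H, I, J, K} — 7 values for 7 variables — and I appears only in locker 2's list, so locker 2 = I.
Among the 6 still-open variables, F fits only locker 3 (and all 6 values in {E, F, G, H, J, K} must be used), so locker 3 = F.

F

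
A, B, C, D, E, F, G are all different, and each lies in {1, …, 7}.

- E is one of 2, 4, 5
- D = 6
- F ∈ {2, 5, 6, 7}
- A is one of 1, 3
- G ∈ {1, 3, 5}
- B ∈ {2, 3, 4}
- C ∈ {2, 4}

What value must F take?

D must be 6 (only option left). Remove 6 from F.
Among the 6 still-open variables, 7 fits only F (and all 6 values in {1, 2, 3, 4, 5, 7} must be used), so F = 7.

7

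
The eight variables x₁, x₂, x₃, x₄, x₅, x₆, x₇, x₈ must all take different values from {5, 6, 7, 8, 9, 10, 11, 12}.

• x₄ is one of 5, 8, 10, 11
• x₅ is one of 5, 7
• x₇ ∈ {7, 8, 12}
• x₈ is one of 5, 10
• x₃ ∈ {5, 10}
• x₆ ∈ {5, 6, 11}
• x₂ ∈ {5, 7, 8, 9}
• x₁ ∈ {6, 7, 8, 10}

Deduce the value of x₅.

The 8 variables together cover exactly {5, 6, 7, 8, 9, 10, 11, 12} — 8 values for 8 variables — and 9 appears only in x₂'s list, so x₂ = 9.
Among the 7 still-open variables, 12 fits only x₇ (and all 7 values in {5, 6, 7, 8, 10, 11, 12} must be used), so x₇ = 12.
x₃ and x₈ between them cover only {5, 10} — a naked pair. Remove those values from x₁, x₄, x₅, x₆.
So x₅ = 7.

7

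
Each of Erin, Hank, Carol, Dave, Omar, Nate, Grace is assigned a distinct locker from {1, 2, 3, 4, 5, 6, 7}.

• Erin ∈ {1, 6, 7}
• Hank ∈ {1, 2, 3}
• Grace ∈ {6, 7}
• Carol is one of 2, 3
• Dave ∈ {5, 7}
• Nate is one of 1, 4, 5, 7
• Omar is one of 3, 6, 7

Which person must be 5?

Among the 7 variables, 4 fits only Nate (and all 7 values in {1, 2, 3, 4, 5, 6, 7} must be used), so Nate = 4.
The 6 still-open variables draw from only 6 values {1, 2, 3, 5, 6, 7}, so each is used; only Dave can be 5, hence Dave = 5.

Dave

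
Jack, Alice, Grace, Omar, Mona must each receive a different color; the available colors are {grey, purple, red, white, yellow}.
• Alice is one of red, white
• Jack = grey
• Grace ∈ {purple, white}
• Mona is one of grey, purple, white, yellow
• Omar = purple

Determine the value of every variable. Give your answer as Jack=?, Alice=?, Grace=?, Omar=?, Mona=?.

Jack's domain is down to {grey}, so Jack = grey. Eliminate grey elsewhere: Mona.
Omar must be purple (only option left). Strike purple from Grace, Mona.
That leaves Grace = white. Eliminate white elsewhere: Alice, Mona.
That leaves Mona = yellow.
Alice must be red (only option left).

Jack=grey, Alice=red, Grace=white, Omar=purple, Mona=yellow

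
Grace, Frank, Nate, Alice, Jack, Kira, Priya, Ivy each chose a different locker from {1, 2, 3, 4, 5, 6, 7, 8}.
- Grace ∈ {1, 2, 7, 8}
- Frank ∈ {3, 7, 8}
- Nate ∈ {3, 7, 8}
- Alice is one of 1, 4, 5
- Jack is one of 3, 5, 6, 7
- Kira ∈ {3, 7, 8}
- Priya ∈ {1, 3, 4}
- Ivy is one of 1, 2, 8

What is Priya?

The 8 variables draw from only 8 values {1, 2, 3, 4, 5, 6, 7, 8}, so each is used; only Jack can be 6, hence Jack = 6.
The 7 still-open variables draw from only 7 values {1, 2, 3, 4, 5, 7, 8}, so each is used; only Alice can be 5, hence Alice = 5.
The 6 still-open variables draw from only 6 values {1, 2, 3, 4, 7, 8}, so each is used; only Priya can be 4, hence Priya = 4.

4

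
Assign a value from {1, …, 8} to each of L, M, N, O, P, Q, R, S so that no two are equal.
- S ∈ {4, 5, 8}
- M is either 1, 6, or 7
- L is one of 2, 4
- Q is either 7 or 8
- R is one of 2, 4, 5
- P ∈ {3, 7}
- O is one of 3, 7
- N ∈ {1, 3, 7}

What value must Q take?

The 8 variables draw from only 8 values {1, 2, 3, 4, 5, 6, 7, 8}, so each is used; only M can be 6, hence M = 6.
Among the 7 still-open variables, 1 fits only N (and all 7 values in {1, 2, 3, 4, 5, 7, 8} must be used), so N = 1.
O and P share exactly the 2 values {3, 7}; by pigeonhole those values go to them, so strike 3, 7 from Q.
So Q = 8.

8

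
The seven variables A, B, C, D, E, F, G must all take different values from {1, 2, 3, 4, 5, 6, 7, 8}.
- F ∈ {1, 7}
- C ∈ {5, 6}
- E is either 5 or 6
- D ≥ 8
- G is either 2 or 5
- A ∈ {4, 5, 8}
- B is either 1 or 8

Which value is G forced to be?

D must be 8 (only option left). Eliminate 8 elsewhere: A, B.
That leaves B = 1. So F can't be 1.
F must be 7 (only option left).
Among the 4 still-open variables, 2 fits only G (and all 4 values in {2, 4, 5, 6} must be used), so G = 2.

2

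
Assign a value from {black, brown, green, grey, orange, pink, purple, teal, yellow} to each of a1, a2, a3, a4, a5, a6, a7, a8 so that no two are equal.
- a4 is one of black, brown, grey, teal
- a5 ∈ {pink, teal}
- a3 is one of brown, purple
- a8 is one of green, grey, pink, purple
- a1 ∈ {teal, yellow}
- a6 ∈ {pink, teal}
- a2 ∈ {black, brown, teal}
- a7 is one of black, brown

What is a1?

yellow

Among the 8 variables, green fits only a8 (and all 8 values in {black, brown, green, grey, pink, purple, teal, yellow} must be used), so a8 = green.
The 7 still-open variables draw from only 7 values {black, brown, grey, pink, purple, teal, yellow}, so each is used; only a4 can be grey, hence a4 = grey.
The 6 still-open variables draw from only 6 values {black, brown, pink, purple, teal, yellow}, so each is used; only a3 can be purple, hence a3 = purple.
The 5 still-open variables draw from only 5 values {black, brown, pink, teal, yellow}, so each is used; only a1 can be yellow, hence a1 = yellow.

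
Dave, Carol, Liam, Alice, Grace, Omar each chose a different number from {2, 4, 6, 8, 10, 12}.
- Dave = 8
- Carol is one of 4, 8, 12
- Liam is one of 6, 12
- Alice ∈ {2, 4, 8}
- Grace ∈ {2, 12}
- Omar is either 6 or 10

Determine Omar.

10

Dave must be 8 (only option left). So Carol, Alice can't be 8.
Among the 5 still-open variables, 10 fits only Omar (and all 5 values in {2, 4, 6, 10, 12} must be used), so Omar = 10.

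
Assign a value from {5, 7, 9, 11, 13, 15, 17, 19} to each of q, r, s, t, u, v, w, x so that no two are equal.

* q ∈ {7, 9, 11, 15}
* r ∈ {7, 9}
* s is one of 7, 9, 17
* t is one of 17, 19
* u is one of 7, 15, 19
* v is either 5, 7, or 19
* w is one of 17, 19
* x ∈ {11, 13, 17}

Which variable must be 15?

Among the 8 variables, 5 fits only v (and all 8 values in {5, 7, 9, 11, 13, 15, 17, 19} must be used), so v = 5.
Among the 7 still-open variables, 13 fits only x (and all 7 values in {7, 9, 11, 13, 15, 17, 19} must be used), so x = 13.
Among the 6 still-open variables, 11 fits only q (and all 6 values in {7, 9, 11, 15, 17, 19} must be used), so q = 11.
The 5 still-open variables draw from only 5 values {7, 9, 15, 17, 19}, so each is used; only u can be 15, hence u = 15.

u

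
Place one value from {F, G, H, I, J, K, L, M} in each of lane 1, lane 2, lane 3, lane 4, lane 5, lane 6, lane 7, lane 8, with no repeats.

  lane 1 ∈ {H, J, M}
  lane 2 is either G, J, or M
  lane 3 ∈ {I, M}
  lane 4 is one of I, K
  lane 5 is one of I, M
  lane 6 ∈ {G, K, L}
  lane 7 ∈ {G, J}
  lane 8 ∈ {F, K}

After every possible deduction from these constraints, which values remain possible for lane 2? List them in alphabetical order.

G, J

Among the 8 variables, F fits only lane 8 (and all 8 values in {F, G, H, I, J, K, L, M} must be used), so lane 8 = F.
Among the 7 still-open variables, H fits only lane 1 (and all 7 values in {G, H, I, J, K, L, M} must be used), so lane 1 = H.
Among the 6 still-open variables, L fits only lane 6 (and all 6 values in {G, I, J, K, L, M} must be used), so lane 6 = L.
The 5 still-open variables together cover exactly {G, I, J, K, M} — 5 values for 5 variables — and K appears only in lane 4's list, so lane 4 = K.
lane 3 and lane 5 share exactly the 2 values {I, M}; by pigeonhole those values go to them, so strike I, M from lane 2.
No further eliminations apply; lane 2 can still be any of G, J.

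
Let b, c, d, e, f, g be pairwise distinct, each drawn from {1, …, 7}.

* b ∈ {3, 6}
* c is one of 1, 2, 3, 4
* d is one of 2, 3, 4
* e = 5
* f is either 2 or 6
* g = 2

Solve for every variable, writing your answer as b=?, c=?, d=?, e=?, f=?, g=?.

e must be 5 (only option left).
That leaves g = 2. So c, d, f can't be 2.
f has just one choice, so f = 6. Eliminate 6 elsewhere: b.
b must be 3 (only option left). So c, d can't be 3.
That leaves d = 4. Strike 4 from c.
c must be 1 (only option left).

b=3, c=1, d=4, e=5, f=6, g=2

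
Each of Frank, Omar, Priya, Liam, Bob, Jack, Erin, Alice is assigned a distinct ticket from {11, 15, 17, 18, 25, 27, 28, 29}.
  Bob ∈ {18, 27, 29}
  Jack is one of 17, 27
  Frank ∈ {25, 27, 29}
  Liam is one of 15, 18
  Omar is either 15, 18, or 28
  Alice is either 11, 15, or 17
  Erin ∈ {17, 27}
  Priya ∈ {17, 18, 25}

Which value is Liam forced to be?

The 8 variables together cover exactly {11, 15, 17, 18, 25, 27, 28, 29} — 8 values for 8 variables — and 11 appears only in Alice's list, so Alice = 11.
The 7 still-open variables draw from only 7 values {15, 17, 18, 25, 27, 28, 29}, so each is used; only Omar can be 28, hence Omar = 28.
Among the 6 still-open variables, 15 fits only Liam (and all 6 values in {15, 17, 18, 25, 27, 29} must be used), so Liam = 15.

15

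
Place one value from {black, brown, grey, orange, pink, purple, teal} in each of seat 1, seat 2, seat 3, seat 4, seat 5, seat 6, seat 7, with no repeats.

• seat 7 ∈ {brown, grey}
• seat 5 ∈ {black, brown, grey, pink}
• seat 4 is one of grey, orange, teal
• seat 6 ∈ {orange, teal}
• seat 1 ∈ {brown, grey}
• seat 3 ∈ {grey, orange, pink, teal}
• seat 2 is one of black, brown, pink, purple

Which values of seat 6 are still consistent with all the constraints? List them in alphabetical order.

Among the 7 variables, purple fits only seat 2 (and all 7 values in {black, brown, grey, orange, pink, purple, teal} must be used), so seat 2 = purple.
The 6 still-open variables draw from only 6 values {black, brown, grey, orange, pink, teal}, so each is used; only seat 5 can be black, hence seat 5 = black.
The 5 still-open variables together cover exactly {brown, grey, orange, pink, teal} — 5 values for 5 variables — and pink appears only in seat 3's list, so seat 3 = pink.
seat 1 and seat 7 share exactly the 2 values {brown, grey}; by pigeonhole those values go to them, so strike brown, grey from seat 4.
No further eliminations apply; seat 6 can still be any of orange, teal.

orange, teal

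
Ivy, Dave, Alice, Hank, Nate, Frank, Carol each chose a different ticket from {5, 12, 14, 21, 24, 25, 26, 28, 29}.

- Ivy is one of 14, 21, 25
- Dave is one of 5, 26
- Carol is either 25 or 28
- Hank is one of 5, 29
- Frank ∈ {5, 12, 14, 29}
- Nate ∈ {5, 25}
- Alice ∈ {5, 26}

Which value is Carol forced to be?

Dave and Alice between them cover only {5, 26} — a naked pair. Remove those values from Hank, Nate, Frank.
Hank must be 29 (only option left). Remove 29 from Frank.
Nate must be 25 (only option left). Eliminate 25 elsewhere: Ivy, Carol.
So Carol = 28.

28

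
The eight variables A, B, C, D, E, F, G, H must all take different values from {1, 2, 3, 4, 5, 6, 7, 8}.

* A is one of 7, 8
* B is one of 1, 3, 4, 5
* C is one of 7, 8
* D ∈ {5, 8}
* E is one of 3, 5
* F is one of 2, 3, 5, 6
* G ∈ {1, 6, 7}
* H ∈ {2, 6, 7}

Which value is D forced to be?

Among the 8 variables, 4 fits only B (and all 8 values in {1, 2, 3, 4, 5, 6, 7, 8} must be used), so B = 4.
The 7 still-open variables together cover exactly {1, 2, 3, 5, 6, 7, 8} — 7 values for 7 variables — and 1 appears only in G's list, so G = 1.
The 2 variables A and C are confined to {7, 8}, which locks those values in; drop them from D, H.
So D = 5.

5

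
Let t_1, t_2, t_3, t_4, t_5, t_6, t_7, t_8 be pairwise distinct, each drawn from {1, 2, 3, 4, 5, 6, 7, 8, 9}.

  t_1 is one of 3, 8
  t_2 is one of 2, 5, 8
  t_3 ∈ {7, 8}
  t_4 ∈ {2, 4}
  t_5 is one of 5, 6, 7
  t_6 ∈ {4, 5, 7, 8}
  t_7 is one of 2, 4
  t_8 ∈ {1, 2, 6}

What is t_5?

Among the 8 variables, 1 fits only t_8 (and all 8 values in {1, 2, 3, 4, 5, 6, 7, 8} must be used), so t_8 = 1.
Among the 7 still-open variables, 3 fits only t_1 (and all 7 values in {2, 3, 4, 5, 6, 7, 8} must be used), so t_1 = 3.
The 6 still-open variables together cover exactly {2, 4, 5, 6, 7, 8} — 6 values for 6 variables — and 6 appears only in t_5's list, so t_5 = 6.

6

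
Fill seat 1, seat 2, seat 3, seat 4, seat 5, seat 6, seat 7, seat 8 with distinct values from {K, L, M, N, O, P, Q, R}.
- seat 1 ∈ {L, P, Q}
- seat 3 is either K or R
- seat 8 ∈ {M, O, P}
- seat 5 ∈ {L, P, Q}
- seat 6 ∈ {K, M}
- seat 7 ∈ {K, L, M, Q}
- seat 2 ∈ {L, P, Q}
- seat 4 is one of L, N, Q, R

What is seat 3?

Among the 8 variables, N fits only seat 4 (and all 8 values in {K, L, M, N, O, P, Q, R} must be used), so seat 4 = N.
The 7 still-open variables together cover exactly {K, L, M, O, P, Q, R} — 7 values for 7 variables — and O appears only in seat 8's list, so seat 8 = O.
The 6 still-open variables together cover exactly {K, L, M, P, Q, R} — 6 values for 6 variables — and R appears only in seat 3's list, so seat 3 = R.

R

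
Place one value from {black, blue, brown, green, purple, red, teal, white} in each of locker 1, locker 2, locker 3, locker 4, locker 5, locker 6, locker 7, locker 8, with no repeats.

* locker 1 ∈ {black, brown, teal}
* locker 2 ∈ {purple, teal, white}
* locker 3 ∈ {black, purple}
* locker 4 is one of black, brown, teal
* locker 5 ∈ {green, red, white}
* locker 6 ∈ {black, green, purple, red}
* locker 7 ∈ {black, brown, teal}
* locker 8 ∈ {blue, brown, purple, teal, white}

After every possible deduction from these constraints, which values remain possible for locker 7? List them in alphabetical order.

black, brown, teal

Among the 8 variables, blue fits only locker 8 (and all 8 values in {black, blue, brown, green, purple, red, teal, white} must be used), so locker 8 = blue.
locker 1, locker 4, locker 7 share exactly the 3 values {black, brown, teal}; by pigeonhole those values go to them, so strike black, brown, teal from locker 2, locker 3, locker 6.
That leaves locker 3 = purple. Remove purple from locker 2, locker 6.
That leaves locker 2 = white. So locker 5 can't be white.
No further eliminations apply; locker 7 can still be any of black, brown, teal.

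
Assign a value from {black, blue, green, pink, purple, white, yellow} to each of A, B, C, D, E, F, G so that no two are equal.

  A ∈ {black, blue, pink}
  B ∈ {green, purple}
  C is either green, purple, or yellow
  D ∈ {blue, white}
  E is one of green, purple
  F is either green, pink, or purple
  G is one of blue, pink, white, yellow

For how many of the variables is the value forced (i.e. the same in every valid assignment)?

3

The 7 variables together cover exactly {black, blue, green, pink, purple, white, yellow} — 7 values for 7 variables — and black appears only in A's list, so A = black.
B and E share exactly the 2 values {green, purple}; by pigeonhole those values go to them, so strike green, purple from C, F.
C has just one choice, so C = yellow. Strike yellow from G.
F must be pink (only option left). Strike pink from G.
Determined: A=black, C=yellow, F=pink. The other variables each still have more than one consistent value. That makes 3.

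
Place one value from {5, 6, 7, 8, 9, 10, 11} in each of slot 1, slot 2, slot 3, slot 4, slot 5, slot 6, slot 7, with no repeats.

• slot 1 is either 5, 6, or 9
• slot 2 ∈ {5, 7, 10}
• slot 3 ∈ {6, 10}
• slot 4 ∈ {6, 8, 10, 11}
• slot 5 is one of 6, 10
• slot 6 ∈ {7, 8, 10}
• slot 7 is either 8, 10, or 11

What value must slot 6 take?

Among the 7 variables, 9 fits only slot 1 (and all 7 values in {5, 6, 7, 8, 9, 10, 11} must be used), so slot 1 = 9.
The 6 still-open variables draw from only 6 values {5, 6, 7, 8, 10, 11}, so each is used; only slot 2 can be 5, hence slot 2 = 5.
The 5 still-open variables together cover exactly {6, 7, 8, 10, 11} — 5 values for 5 variables — and 7 appears only in slot 6's list, so slot 6 = 7.

7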